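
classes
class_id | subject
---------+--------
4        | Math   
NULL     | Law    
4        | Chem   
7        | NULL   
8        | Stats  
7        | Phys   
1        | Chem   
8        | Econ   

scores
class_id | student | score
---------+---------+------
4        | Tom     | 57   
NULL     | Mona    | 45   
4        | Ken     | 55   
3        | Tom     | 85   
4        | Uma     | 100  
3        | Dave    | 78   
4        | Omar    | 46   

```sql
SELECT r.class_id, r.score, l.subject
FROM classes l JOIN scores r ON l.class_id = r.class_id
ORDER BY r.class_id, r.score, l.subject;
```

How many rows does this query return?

8

INNER JOIN keeps only pairs where the ON condition holds.
Matching on l.class_id = r.class_id. A NULL in a compared column never satisfies the condition.
- class_id=4: 4 matching r row(s), so 4 row(s) emitted.
- class_id=NULL: no matching r row, dropped.
- class_id=4: 4 matching r row(s), so 4 row(s) emitted.
- class_id=7: no matching r row, dropped.
- class_id=8: no matching r row, dropped.
- class_id=7: no matching r row, dropped.
- class_id=1: no matching r row, dropped.
- class_id=8: no matching r row, dropped.
Total: 8 rows.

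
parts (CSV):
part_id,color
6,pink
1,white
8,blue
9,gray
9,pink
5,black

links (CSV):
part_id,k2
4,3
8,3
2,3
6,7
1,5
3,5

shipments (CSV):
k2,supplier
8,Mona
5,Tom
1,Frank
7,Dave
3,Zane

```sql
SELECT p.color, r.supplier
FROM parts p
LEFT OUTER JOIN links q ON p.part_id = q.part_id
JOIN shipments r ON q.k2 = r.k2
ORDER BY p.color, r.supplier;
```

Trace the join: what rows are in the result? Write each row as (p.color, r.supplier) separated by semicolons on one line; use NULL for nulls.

Evaluate left to right. First `parts p LEFT JOIN links q` on part_id: 6 row(s).
Then INNER JOIN `shipments r` on k2: keep only rows whose q.k2 appears in r.

(blue, Zane); (pink, Dave); (white, Tom)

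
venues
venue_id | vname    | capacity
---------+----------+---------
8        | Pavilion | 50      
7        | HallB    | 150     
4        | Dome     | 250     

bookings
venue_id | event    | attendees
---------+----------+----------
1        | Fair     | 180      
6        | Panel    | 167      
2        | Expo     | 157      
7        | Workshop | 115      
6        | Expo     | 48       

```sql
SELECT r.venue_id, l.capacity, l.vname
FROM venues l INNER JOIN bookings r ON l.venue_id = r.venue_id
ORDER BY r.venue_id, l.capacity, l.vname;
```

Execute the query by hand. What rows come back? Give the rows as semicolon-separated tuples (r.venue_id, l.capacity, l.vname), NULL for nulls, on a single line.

(7, 150, HallB)

INNER JOIN keeps only pairs where the ON condition holds.
Matching on l.venue_id = r.venue_id.
- venue_id=8: no matching r row, dropped.
- venue_id=7: 1 matching r row(s), so 1 row(s) emitted.
- venue_id=4: no matching r row, dropped.
After projecting and ordering:
r.venue_id | l.capacity | l.vname
7 | 150 | HallB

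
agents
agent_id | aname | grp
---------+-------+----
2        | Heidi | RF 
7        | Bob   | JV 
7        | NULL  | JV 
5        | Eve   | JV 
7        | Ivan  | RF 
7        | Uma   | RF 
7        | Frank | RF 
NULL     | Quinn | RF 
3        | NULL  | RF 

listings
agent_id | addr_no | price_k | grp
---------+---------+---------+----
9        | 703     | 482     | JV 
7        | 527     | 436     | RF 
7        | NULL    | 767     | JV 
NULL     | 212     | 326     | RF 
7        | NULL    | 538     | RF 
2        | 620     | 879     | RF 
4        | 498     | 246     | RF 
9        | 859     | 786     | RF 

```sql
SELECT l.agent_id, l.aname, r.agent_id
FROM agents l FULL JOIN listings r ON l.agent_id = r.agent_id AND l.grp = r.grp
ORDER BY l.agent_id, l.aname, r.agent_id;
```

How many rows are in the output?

FULL OUTER JOIN keeps every row from both sides; unmatched rows get NULL for the other side's columns.
Matching on l.agent_id = r.agent_id AND l.grp = r.grp. A NULL in a compared column never satisfies the condition.
- l (agent_id=2, grp=RF) pairs with 1 row(s) of r.
- l (agent_id=7, grp=JV) pairs with 1 row(s) of r.
- l (agent_id=7, grp=JV) pairs with 1 row(s) of r.
- l (agent_id=5, grp=JV) has no partner → padded with NULL.
- l (agent_id=7, grp=RF) pairs with 2 row(s) of r.
- l (agent_id=7, grp=RF) pairs with 2 row(s) of r.
- l (agent_id=7, grp=RF) pairs with 2 row(s) of r.
- l (agent_id=NULL, grp=RF) has no partner → padded with NULL.
- l (agent_id=3, grp=RF) has no partner → padded with NULL.
- 4 r row(s) had no l match → kept, l columns NULL.
Total: 9 matched + 7 padded = 16 rows.

16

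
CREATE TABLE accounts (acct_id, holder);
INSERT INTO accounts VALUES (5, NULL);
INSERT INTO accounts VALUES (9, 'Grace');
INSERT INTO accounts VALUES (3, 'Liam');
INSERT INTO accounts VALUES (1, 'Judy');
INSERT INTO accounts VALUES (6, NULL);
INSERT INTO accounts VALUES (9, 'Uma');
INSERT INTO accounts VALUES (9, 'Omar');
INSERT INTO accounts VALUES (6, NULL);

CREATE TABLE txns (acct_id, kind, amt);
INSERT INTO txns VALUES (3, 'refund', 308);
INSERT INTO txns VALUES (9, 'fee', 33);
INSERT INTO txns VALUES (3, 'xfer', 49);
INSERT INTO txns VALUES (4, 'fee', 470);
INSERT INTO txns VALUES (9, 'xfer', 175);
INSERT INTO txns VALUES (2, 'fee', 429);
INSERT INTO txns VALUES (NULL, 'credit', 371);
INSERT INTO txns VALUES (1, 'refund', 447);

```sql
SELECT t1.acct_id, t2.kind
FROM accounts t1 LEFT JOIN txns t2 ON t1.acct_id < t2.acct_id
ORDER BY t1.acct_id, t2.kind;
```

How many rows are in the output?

LEFT JOIN keeps every row from `accounts`; unmatched rows get NULL for `txns`'s columns.
Matching on t1.acct_id < t2.acct_id. A NULL in a compared column never satisfies the condition.
- acct_id=5: 2 matching t2 row(s), so 2 row(s) emitted.
- acct_id=9: no t2 row matches, row kept with t2 columns NULL.
- acct_id=3: 3 matching t2 row(s), so 3 row(s) emitted.
- acct_id=1: 6 matching t2 row(s), so 6 row(s) emitted.
- acct_id=6: 2 matching t2 row(s), so 2 row(s) emitted.
- acct_id=9: no t2 row matches, row kept with t2 columns NULL.
- acct_id=9: no t2 row matches, row kept with t2 columns NULL.
- acct_id=6: 2 matching t2 row(s), so 2 row(s) emitted.
Total: 15 matched + 3 padded = 18 rows.

18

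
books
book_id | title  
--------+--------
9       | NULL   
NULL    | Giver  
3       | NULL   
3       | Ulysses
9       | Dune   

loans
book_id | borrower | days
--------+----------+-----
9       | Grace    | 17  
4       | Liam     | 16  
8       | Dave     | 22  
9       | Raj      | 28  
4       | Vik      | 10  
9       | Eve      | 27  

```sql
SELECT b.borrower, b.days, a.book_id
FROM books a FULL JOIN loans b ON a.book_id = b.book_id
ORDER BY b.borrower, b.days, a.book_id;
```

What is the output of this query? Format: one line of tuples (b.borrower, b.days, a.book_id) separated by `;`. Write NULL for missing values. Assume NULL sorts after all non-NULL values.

(Dave, 22, NULL); (Eve, 27, 9); (Eve, 27, 9); (Grace, 17, 9); (Grace, 17, 9); (Liam, 16, NULL); (Raj, 28, 9); (Raj, 28, 9); (Vik, 10, NULL); (NULL, NULL, 3); (NULL, NULL, 3); (NULL, NULL, NULL)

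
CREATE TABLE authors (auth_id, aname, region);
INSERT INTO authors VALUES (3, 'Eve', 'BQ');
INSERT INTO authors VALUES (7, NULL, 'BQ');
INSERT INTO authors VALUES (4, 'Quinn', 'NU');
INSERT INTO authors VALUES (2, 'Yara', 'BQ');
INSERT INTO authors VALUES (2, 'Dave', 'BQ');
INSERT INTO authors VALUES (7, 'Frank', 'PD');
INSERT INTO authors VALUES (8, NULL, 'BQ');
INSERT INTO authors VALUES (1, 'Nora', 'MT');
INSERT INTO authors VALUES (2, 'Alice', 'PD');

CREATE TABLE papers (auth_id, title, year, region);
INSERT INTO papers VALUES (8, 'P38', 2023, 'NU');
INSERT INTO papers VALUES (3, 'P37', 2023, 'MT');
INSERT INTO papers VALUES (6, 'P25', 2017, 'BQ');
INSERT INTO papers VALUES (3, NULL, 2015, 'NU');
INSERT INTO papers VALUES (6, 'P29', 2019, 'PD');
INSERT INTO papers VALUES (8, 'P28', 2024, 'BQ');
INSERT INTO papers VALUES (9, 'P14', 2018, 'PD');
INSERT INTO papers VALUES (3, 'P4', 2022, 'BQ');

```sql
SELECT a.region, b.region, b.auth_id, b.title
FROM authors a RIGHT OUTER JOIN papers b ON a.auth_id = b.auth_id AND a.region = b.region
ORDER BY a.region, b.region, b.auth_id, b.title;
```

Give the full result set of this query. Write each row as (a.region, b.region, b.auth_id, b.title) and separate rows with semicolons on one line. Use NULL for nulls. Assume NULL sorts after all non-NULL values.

(BQ, BQ, 3, P4); (BQ, BQ, 8, P28); (NULL, BQ, 6, P25); (NULL, MT, 3, P37); (NULL, NU, 3, NULL); (NULL, NU, 8, P38); (NULL, PD, 6, P29); (NULL, PD, 9, P14)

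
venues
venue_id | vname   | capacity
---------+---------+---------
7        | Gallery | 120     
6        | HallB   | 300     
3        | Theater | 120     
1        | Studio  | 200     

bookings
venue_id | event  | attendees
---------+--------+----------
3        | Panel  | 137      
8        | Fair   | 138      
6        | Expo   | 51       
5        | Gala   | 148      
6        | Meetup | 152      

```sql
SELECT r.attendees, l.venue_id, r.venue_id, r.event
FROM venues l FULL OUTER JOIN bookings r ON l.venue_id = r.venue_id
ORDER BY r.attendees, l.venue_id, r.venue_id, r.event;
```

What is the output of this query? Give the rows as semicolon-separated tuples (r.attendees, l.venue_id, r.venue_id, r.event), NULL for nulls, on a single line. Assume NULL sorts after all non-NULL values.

FULL OUTER JOIN keeps every row from both sides; unmatched rows get NULL for the other side's columns.
Matching on l.venue_id = r.venue_id.
- l row (venue_id=7): no match → kept, r columns NULL.
- l row (venue_id=6): matches 2 r row(s) → 2 output row(s).
- l row (venue_id=3): matches 1 r row(s) → 1 output row(s).
- l row (venue_id=1): no match → kept, r columns NULL.
- 2 r row(s) had no l match → kept, l columns NULL.
After projecting and ordering:
r.attendees | l.venue_id | r.venue_id | r.event
51 | 6 | 6 | Expo
137 | 3 | 3 | Panel
138 | NULL | 8 | Fair
148 | NULL | 5 | Gala
152 | 6 | 6 | Meetup
NULL | 1 | NULL | NULL
NULL | 7 | NULL | NULL

(51, 6, 6, Expo); (137, 3, 3, Panel); (138, NULL, 8, Fair); (148, NULL, 5, Gala); (152, 6, 6, Meetup); (NULL, 1, NULL, NULL); (NULL, 7, NULL, NULL)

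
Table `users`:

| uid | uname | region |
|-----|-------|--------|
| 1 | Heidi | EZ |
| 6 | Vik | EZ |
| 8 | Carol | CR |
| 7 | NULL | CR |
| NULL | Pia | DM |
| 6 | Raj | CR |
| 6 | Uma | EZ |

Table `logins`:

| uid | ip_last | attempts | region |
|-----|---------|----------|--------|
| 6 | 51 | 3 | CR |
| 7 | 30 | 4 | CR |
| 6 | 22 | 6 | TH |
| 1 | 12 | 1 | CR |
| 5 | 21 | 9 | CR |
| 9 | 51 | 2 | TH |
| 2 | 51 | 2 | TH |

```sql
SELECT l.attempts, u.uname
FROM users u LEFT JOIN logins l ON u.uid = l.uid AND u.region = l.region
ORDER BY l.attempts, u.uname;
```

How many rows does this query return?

7

LEFT JOIN keeps every row from `users`; unmatched rows get NULL for `logins`'s columns.
Matching on u.uid = l.uid AND u.region = l.region. A NULL in a compared column never satisfies the condition.
Matched pairs: 2; unmatched u rows kept: 5.
Total: 2 matched + 5 padded = 7 rows.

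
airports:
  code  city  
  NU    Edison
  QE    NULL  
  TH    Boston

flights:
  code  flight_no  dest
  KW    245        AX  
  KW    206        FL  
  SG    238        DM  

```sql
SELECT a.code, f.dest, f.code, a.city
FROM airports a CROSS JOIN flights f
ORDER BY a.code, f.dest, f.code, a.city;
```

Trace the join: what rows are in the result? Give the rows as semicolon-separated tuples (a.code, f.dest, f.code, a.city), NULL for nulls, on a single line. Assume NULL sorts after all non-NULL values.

CROSS JOIN pairs every row of `airports` with every row of `flights`: 3 × 3 = 9 rows.
After projecting and ordering:
a.code | f.dest | f.code | a.city
NU | AX | KW | Edison
NU | DM | SG | Edison
NU | FL | KW | Edison
QE | AX | KW | NULL
QE | DM | SG | NULL
QE | FL | KW | NULL
TH | AX | KW | Boston
TH | DM | SG | Boston
TH | FL | KW | Boston

(NU, AX, KW, Edison); (NU, DM, SG, Edison); (NU, FL, KW, Edison); (QE, AX, KW, NULL); (QE, DM, SG, NULL); (QE, FL, KW, NULL); (TH, AX, KW, Boston); (TH, DM, SG, Boston); (TH, FL, KW, Boston)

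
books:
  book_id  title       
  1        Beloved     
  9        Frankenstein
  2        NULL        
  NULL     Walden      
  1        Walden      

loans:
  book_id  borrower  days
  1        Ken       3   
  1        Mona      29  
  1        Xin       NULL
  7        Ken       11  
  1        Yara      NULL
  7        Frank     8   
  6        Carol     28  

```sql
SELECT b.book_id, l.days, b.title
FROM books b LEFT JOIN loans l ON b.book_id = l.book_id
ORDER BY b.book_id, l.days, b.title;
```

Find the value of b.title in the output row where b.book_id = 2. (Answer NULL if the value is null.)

NULL

LEFT JOIN keeps every row from `books`; unmatched rows get NULL for `loans`'s columns.
Matching on b.book_id = l.book_id. A NULL in a compared column never satisfies the condition.
- b row (book_id=1): matches 4 l row(s) → 4 output row(s).
- b row (book_id=9): no match → kept, l columns NULL.
- b row (book_id=2): no match → kept, l columns NULL.
- b row (book_id=NULL): no match → kept, l columns NULL.
- b row (book_id=1): matches 4 l row(s) → 4 output row(s).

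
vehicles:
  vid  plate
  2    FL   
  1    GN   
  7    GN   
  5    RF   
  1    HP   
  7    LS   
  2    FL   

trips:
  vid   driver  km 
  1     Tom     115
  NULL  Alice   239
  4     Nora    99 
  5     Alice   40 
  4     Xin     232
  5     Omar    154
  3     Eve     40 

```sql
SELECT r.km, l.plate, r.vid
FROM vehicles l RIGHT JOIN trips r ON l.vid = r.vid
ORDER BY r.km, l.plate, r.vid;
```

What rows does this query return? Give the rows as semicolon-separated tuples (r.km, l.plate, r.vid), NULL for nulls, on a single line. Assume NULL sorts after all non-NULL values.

RIGHT JOIN keeps every row from `trips`; unmatched rows get NULL for `vehicles`'s columns.
Matching on l.vid = r.vid. A NULL in a compared column never satisfies the condition.
- l (vid=2) has no partner in r.
- l (vid=1) pairs with 1 row(s) of r.
- l (vid=7) has no partner in r.
- l (vid=5) pairs with 2 row(s) of r.
- l (vid=1) pairs with 1 row(s) of r.
- l (vid=7) has no partner in r.
- l (vid=2) has no partner in r.
- 4 r row(s) had no l match → kept, l columns NULL.
After projecting and ordering:
r.km | l.plate | r.vid
40 | RF | 5
40 | NULL | 3
99 | NULL | 4
115 | GN | 1
115 | HP | 1
154 | RF | 5
232 | NULL | 4
239 | NULL | NULL

(40, RF, 5); (40, NULL, 3); (99, NULL, 4); (115, GN, 1); (115, HP, 1); (154, RF, 5); (232, NULL, 4); (239, NULL, NULL)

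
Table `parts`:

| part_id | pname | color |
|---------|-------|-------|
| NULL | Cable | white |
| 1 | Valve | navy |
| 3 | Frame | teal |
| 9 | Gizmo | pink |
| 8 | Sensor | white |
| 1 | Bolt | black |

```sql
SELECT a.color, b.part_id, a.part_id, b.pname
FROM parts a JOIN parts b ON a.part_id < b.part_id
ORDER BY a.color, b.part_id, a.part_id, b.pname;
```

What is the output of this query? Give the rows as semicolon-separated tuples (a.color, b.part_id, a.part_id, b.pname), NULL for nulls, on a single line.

INNER JOIN keeps only pairs where the ON condition holds.
Matching on a.part_id < b.part_id. A NULL in a compared column never satisfies the condition.
Matched pairs: 9.

(black, 3, 1, Frame); (black, 8, 1, Sensor); (black, 9, 1, Gizmo); (navy, 3, 1, Frame); (navy, 8, 1, Sensor); (navy, 9, 1, Gizmo); (teal, 8, 3, Sensor); (teal, 9, 3, Gizmo); (white, 9, 8, Gizmo)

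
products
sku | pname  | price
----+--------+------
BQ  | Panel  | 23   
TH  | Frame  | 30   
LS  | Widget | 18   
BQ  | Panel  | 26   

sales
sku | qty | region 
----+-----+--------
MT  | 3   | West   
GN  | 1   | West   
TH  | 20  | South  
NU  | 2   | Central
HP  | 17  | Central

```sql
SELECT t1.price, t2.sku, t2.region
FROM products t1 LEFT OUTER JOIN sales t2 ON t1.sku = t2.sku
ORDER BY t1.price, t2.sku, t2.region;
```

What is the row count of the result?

4

LEFT JOIN keeps every row from `products`; unmatched rows get NULL for `sales`'s columns.
Matching on t1.sku = t2.sku.
- sku=BQ: no t2 row matches, row kept with t2 columns NULL.
- sku=TH: 1 matching t2 row(s), so 1 row(s) emitted.
- sku=LS: no t2 row matches, row kept with t2 columns NULL.
- sku=BQ: no t2 row matches, row kept with t2 columns NULL.
Total: 1 matched + 3 padded = 4 rows.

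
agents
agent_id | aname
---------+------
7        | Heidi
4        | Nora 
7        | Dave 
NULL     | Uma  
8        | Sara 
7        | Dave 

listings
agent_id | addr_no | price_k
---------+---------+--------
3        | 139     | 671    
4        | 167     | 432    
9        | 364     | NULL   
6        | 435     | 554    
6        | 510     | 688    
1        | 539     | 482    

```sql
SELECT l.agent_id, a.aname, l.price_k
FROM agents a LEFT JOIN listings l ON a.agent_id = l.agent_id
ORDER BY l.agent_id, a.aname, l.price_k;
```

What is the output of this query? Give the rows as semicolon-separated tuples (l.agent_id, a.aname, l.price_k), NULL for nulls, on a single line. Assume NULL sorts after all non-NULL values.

(4, Nora, 432); (NULL, Dave, NULL); (NULL, Dave, NULL); (NULL, Heidi, NULL); (NULL, Sara, NULL); (NULL, Uma, NULL)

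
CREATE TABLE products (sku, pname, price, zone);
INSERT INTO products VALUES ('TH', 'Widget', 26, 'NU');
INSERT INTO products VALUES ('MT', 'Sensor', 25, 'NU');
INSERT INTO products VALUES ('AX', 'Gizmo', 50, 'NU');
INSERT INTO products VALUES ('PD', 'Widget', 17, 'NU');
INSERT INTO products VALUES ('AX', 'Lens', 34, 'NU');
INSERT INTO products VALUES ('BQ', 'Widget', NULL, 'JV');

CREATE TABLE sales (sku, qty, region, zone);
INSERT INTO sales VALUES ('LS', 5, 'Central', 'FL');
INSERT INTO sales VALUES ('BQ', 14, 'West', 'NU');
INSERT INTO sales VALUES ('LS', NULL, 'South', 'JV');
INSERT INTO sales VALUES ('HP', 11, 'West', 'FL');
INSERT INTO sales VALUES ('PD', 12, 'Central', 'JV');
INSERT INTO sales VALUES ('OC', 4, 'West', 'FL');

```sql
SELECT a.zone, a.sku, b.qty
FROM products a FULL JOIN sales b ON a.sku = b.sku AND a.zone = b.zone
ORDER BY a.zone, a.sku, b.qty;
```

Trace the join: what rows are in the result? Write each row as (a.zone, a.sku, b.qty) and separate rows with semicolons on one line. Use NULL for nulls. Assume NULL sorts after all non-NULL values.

(JV, BQ, NULL); (NU, AX, NULL); (NU, AX, NULL); (NU, MT, NULL); (NU, PD, NULL); (NU, TH, NULL); (NULL, NULL, 4); (NULL, NULL, 5); (NULL, NULL, 11); (NULL, NULL, 12); (NULL, NULL, 14); (NULL, NULL, NULL)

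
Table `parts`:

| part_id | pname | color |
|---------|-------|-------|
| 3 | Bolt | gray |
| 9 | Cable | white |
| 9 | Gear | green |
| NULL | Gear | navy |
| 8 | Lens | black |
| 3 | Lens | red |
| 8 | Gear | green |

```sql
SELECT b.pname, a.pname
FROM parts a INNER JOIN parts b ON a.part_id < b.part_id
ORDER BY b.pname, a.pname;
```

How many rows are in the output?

INNER JOIN keeps only pairs where the ON condition holds.
Matching on a.part_id < b.part_id. A NULL in a compared column never satisfies the condition.
Matched pairs: 12.
Total: 12 rows.

12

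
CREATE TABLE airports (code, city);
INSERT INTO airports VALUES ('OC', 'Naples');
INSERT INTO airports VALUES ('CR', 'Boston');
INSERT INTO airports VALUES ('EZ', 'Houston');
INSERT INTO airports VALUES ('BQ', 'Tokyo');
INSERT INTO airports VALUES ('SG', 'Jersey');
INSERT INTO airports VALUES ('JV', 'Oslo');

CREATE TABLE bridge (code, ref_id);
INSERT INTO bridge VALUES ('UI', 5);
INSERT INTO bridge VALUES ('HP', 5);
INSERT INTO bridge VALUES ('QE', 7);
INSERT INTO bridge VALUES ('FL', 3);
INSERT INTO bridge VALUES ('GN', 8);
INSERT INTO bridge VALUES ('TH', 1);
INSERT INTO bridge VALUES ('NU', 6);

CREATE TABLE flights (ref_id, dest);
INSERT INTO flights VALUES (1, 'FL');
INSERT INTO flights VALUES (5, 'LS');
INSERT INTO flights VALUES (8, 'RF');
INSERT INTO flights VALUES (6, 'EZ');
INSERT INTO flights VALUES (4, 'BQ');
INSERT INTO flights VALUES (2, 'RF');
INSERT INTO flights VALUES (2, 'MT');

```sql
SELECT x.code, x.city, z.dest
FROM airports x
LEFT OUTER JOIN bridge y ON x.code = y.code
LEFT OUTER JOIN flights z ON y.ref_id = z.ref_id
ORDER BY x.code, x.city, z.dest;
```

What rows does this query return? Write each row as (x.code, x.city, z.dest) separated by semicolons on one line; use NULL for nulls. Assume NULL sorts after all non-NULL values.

(BQ, Tokyo, NULL); (CR, Boston, NULL); (EZ, Houston, NULL); (JV, Oslo, NULL); (OC, Naples, NULL); (SG, Jersey, NULL)

Joins associate left-to-right: airports LEFT JOIN bridge on code gives 6 intermediate row(s).
Then LEFT JOIN `flights z` on ref_id: each of those 6 rows is kept; rows whose y.ref_id has no match in z get NULL for z's columns.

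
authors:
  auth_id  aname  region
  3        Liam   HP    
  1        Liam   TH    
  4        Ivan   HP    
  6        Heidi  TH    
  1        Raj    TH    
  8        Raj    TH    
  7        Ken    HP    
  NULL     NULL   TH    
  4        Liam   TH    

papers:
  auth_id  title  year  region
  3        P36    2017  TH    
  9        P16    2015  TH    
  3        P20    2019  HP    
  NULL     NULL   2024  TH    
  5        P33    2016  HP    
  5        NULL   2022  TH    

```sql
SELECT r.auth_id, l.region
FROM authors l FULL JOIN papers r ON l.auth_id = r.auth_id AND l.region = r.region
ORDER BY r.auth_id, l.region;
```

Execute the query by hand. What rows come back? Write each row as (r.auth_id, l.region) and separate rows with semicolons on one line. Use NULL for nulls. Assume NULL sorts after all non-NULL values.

(3, HP); (3, NULL); (5, NULL); (5, NULL); (9, NULL); (NULL, HP); (NULL, HP); (NULL, TH); (NULL, TH); (NULL, TH); (NULL, TH); (NULL, TH); (NULL, TH); (NULL, NULL)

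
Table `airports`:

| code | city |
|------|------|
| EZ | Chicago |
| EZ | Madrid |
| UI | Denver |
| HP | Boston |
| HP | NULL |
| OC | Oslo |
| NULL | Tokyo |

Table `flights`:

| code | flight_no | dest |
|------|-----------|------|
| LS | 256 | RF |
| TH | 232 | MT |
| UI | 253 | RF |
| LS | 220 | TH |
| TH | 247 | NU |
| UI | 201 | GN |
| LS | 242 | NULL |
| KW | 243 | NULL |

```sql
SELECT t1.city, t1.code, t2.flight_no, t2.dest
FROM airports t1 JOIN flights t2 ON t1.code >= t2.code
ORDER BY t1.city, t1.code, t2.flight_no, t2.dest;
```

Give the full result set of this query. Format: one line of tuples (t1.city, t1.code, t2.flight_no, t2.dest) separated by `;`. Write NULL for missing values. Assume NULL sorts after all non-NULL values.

INNER JOIN keeps only pairs where the ON condition holds.
Matching on t1.code >= t2.code. A NULL in a compared column never satisfies the condition.
- t1 row (code=EZ): no match → dropped.
- t1 row (code=EZ): no match → dropped.
- t1 row (code=UI): matches 8 t2 row(s) → 8 output row(s).
- t1 row (code=HP): no match → dropped.
- t1 row (code=HP): no match → dropped.
- t1 row (code=OC): matches 4 t2 row(s) → 4 output row(s).
- t1 row (code=NULL): no match → dropped.

(Denver, UI, 201, GN); (Denver, UI, 220, TH); (Denver, UI, 232, MT); (Denver, UI, 242, NULL); (Denver, UI, 243, NULL); (Denver, UI, 247, NU); (Denver, UI, 253, RF); (Denver, UI, 256, RF); (Oslo, OC, 220, TH); (Oslo, OC, 242, NULL); (Oslo, OC, 243, NULL); (Oslo, OC, 256, RF)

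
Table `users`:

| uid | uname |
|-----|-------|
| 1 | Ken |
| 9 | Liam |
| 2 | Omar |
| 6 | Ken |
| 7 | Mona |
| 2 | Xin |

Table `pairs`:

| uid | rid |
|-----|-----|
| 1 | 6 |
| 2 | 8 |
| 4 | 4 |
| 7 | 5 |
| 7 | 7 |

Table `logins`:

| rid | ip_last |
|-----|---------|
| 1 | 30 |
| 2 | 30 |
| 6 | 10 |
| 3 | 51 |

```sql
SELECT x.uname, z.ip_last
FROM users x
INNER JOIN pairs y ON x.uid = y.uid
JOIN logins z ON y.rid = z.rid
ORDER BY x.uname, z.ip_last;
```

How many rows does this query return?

1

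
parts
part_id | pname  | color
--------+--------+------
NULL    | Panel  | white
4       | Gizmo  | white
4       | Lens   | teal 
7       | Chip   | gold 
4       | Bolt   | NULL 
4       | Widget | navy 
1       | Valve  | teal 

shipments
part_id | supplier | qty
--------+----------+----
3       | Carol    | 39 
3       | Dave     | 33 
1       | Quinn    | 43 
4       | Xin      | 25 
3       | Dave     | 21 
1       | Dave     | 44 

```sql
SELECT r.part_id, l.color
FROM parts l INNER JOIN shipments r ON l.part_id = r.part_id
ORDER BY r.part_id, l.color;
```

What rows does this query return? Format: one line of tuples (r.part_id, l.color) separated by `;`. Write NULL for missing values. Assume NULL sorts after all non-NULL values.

INNER JOIN keeps only pairs where the ON condition holds.
Matching on l.part_id = r.part_id. A NULL in a compared column never satisfies the condition.
Matched pairs: 6.

(1, teal); (1, teal); (4, navy); (4, teal); (4, white); (4, NULL)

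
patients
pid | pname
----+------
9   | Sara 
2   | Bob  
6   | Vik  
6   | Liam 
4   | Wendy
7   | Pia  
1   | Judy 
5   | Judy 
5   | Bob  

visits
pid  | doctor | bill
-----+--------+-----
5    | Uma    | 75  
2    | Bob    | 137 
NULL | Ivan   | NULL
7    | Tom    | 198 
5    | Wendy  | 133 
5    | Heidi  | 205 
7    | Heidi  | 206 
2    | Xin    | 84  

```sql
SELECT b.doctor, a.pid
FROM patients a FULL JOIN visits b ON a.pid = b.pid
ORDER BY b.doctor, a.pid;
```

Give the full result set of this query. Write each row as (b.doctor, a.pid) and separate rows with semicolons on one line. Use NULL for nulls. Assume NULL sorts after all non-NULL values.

(Bob, 2); (Heidi, 5); (Heidi, 5); (Heidi, 7); (Ivan, NULL); (Tom, 7); (Uma, 5); (Uma, 5); (Wendy, 5); (Wendy, 5); (Xin, 2); (NULL, 1); (NULL, 4); (NULL, 6); (NULL, 6); (NULL, 9)

FULL OUTER JOIN keeps every row from both sides; unmatched rows get NULL for the other side's columns.
Matching on a.pid = b.pid. A NULL in a compared column never satisfies the condition.
- pid=9: no b row matches, row kept with b columns NULL.
- pid=2: 2 matching b row(s), so 2 row(s) emitted.
- pid=6: no b row matches, row kept with b columns NULL.
- pid=6: no b row matches, row kept with b columns NULL.
- pid=4: no b row matches, row kept with b columns NULL.
- pid=7: 2 matching b row(s), so 2 row(s) emitted.
- pid=1: no b row matches, row kept with b columns NULL.
- pid=5: 3 matching b row(s), so 3 row(s) emitted.
- pid=5: 3 matching b row(s), so 3 row(s) emitted.
- plus 1 unmatched b row(s), each kept with NULL a columns.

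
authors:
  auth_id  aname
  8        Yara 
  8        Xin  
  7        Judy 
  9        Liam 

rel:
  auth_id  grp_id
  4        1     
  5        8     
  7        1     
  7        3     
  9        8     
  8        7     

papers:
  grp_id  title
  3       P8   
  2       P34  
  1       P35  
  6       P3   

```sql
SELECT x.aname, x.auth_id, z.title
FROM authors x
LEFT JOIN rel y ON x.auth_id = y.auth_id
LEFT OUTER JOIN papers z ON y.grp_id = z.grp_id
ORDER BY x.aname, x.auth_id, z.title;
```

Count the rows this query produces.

Joins associate left-to-right: authors LEFT JOIN rel on auth_id gives 5 intermediate row(s).
Then LEFT JOIN `papers z` on grp_id: each of those 5 rows is kept; rows whose y.grp_id has no match in z get NULL for z's columns.
Result: 5 row(s).

5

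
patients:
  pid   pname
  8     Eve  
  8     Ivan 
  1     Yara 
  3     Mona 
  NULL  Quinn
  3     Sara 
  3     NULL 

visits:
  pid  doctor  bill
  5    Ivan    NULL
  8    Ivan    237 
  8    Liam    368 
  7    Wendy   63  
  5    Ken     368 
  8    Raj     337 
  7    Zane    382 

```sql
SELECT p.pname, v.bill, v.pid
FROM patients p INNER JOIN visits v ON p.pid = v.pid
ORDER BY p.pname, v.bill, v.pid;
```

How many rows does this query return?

6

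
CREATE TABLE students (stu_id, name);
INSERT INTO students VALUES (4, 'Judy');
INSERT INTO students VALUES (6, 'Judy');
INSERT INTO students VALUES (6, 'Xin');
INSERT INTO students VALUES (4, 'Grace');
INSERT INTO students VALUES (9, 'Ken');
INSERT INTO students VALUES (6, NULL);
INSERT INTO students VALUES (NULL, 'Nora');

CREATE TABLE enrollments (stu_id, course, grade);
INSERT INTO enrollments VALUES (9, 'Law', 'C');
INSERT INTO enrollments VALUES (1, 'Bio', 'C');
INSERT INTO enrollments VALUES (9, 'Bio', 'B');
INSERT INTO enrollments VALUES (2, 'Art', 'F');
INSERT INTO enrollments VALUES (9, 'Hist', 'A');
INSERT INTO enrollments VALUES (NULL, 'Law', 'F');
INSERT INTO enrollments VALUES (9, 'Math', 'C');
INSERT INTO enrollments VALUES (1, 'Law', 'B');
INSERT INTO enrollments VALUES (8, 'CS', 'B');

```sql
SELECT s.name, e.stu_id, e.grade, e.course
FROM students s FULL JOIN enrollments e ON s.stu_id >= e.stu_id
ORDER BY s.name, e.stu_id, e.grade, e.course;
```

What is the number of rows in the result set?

25

FULL OUTER JOIN keeps every row from both sides; unmatched rows get NULL for the other side's columns.
Matching on s.stu_id >= e.stu_id. A NULL in a compared column never satisfies the condition.
- s row (stu_id=4): matches 3 e row(s) → 3 output row(s).
- s row (stu_id=6): matches 3 e row(s) → 3 output row(s).
- s row (stu_id=6): matches 3 e row(s) → 3 output row(s).
- s row (stu_id=4): matches 3 e row(s) → 3 output row(s).
- s row (stu_id=9): matches 8 e row(s) → 8 output row(s).
- s row (stu_id=6): matches 3 e row(s) → 3 output row(s).
- s row (stu_id=NULL): no match → kept, e columns NULL.
- 1 e row(s) had no s match → kept, s columns NULL.
Total: 23 matched + 2 padded = 25 rows.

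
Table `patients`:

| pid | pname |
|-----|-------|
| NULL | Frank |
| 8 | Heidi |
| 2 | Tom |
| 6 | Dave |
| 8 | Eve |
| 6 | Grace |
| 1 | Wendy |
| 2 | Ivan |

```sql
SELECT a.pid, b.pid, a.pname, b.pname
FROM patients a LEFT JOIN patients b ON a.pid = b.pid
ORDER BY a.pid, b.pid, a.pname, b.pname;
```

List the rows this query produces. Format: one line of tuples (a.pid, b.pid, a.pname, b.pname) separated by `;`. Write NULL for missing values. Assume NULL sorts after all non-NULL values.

LEFT JOIN keeps every row from `patients a`; unmatched rows get NULL for `patients b`'s columns.
Matching on a.pid = b.pid. A NULL in a compared column never satisfies the condition.
Matched pairs: 13; unmatched a rows kept: 1.

(1, 1, Wendy, Wendy); (2, 2, Ivan, Ivan); (2, 2, Ivan, Tom); (2, 2, Tom, Ivan); (2, 2, Tom, Tom); (6, 6, Dave, Dave); (6, 6, Dave, Grace); (6, 6, Grace, Dave); (6, 6, Grace, Grace); (8, 8, Eve, Eve); (8, 8, Eve, Heidi); (8, 8, Heidi, Eve); (8, 8, Heidi, Heidi); (NULL, NULL, Frank, NULL)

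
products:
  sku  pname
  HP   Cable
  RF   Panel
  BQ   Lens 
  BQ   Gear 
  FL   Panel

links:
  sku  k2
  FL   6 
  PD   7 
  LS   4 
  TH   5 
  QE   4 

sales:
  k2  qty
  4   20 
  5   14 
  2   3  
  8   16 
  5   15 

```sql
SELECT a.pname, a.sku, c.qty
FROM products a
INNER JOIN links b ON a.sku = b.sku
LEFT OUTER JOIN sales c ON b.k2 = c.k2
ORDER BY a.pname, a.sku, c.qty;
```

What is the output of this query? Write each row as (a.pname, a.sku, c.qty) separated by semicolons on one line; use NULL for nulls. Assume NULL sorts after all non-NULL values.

Joins associate left-to-right: products INNER JOIN links on sku gives 1 intermediate row(s).
Then LEFT JOIN `sales c` on k2: each of those 1 rows is kept; rows whose b.k2 has no match in c get NULL for c's columns.

(Panel, FL, NULL)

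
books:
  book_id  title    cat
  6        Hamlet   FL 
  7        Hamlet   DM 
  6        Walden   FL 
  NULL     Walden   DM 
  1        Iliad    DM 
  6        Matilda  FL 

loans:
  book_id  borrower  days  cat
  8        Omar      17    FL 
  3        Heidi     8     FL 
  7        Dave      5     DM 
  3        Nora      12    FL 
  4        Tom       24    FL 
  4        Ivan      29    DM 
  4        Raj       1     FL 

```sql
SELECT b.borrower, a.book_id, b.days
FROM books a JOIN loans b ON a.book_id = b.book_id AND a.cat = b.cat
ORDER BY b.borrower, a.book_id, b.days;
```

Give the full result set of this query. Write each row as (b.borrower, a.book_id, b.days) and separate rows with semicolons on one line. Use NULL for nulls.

(Dave, 7, 5)

INNER JOIN keeps only pairs where the ON condition holds.
Matching on a.book_id = b.book_id AND a.cat = b.cat. A NULL in a compared column never satisfies the condition.
Matched pairs: 1.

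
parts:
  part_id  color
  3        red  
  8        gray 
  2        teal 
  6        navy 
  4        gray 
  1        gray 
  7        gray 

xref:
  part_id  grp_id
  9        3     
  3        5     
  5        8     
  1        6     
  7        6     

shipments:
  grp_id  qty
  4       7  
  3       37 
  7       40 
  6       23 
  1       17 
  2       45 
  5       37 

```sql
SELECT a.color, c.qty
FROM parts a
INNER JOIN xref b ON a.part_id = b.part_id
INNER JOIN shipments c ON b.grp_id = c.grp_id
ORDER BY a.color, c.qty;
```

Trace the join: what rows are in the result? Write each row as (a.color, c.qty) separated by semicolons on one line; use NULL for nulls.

(gray, 23); (gray, 23); (red, 37)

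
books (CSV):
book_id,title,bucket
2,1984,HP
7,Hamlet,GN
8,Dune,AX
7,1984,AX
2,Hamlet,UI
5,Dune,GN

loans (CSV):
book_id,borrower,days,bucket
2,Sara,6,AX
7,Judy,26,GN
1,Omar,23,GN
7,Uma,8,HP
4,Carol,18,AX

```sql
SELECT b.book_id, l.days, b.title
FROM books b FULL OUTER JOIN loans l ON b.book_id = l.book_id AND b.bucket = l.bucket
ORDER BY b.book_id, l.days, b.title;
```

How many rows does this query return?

10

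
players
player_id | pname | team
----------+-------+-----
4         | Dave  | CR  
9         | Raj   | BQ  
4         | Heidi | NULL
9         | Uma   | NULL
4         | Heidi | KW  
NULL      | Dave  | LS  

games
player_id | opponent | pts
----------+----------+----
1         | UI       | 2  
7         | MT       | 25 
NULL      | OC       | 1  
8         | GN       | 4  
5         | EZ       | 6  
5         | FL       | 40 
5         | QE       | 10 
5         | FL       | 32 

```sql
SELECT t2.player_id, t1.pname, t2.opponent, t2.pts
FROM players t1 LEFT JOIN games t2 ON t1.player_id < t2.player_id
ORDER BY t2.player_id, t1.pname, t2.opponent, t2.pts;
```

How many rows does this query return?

21

LEFT JOIN keeps every row from `players`; unmatched rows get NULL for `games`'s columns.
Matching on t1.player_id < t2.player_id. A NULL in a compared column never satisfies the condition.
- t1 row (player_id=4): matches 6 t2 row(s) → 6 output row(s).
- t1 row (player_id=9): no match → kept, t2 columns NULL.
- t1 row (player_id=4): matches 6 t2 row(s) → 6 output row(s).
- t1 row (player_id=9): no match → kept, t2 columns NULL.
- t1 row (player_id=4): matches 6 t2 row(s) → 6 output row(s).
- t1 row (player_id=NULL): no match → kept, t2 columns NULL.
Total: 18 matched + 3 padded = 21 rows.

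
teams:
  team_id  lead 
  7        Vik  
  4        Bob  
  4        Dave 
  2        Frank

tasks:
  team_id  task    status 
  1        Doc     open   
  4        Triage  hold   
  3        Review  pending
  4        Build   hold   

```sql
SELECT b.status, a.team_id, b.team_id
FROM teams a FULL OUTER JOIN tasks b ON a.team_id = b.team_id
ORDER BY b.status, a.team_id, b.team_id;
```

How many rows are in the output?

8

FULL OUTER JOIN keeps every row from both sides; unmatched rows get NULL for the other side's columns.
Matching on a.team_id = b.team_id.
- team_id=7: no b row matches, row kept with b columns NULL.
- team_id=4: 2 matching b row(s), so 2 row(s) emitted.
- team_id=4: 2 matching b row(s), so 2 row(s) emitted.
- team_id=2: no b row matches, row kept with b columns NULL.
- 2 row(s) from b found no a partner → padded with NULL.
Total: 4 matched + 4 padded = 8 rows.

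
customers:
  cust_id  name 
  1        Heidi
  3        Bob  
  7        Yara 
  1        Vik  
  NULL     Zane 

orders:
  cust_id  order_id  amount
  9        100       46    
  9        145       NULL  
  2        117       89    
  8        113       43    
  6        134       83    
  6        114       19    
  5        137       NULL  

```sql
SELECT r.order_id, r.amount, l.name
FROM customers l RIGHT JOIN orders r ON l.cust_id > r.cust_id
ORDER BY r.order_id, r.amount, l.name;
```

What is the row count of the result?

RIGHT JOIN keeps every row from `orders`; unmatched rows get NULL for `customers`'s columns.
Matching on l.cust_id > r.cust_id. A NULL in a compared column never satisfies the condition.
- l (cust_id=1) has no partner in r.
- l (cust_id=3) pairs with 1 row(s) of r.
- l (cust_id=7) pairs with 4 row(s) of r.
- l (cust_id=1) has no partner in r.
- l (cust_id=NULL) has no partner in r.
- 3 r row(s) had no l match → kept, l columns NULL.
Total: 5 matched + 3 padded = 8 rows.

8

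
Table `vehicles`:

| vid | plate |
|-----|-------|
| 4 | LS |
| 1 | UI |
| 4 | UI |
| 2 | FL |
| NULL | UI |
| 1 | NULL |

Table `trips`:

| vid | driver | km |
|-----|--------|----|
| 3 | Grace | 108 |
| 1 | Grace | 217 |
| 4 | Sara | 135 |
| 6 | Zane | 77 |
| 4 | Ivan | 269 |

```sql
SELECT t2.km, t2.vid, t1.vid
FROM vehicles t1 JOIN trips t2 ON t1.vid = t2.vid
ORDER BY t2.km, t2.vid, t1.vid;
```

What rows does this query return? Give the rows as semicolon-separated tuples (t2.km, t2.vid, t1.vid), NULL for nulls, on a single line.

(135, 4, 4); (135, 4, 4); (217, 1, 1); (217, 1, 1); (269, 4, 4); (269, 4, 4)

INNER JOIN keeps only pairs where the ON condition holds.
Matching on t1.vid = t2.vid. A NULL in a compared column never satisfies the condition.
- vid=4: 2 matching t2 row(s), so 2 row(s) emitted.
- vid=1: 1 matching t2 row(s), so 1 row(s) emitted.
- vid=4: 2 matching t2 row(s), so 2 row(s) emitted.
- vid=2: no matching t2 row, dropped.
- vid=NULL: no matching t2 row, dropped.
- vid=1: 1 matching t2 row(s), so 1 row(s) emitted.
After projecting and ordering:
t2.km | t2.vid | t1.vid
135 | 4 | 4
135 | 4 | 4
217 | 1 | 1
217 | 1 | 1
269 | 4 | 4
269 | 4 | 4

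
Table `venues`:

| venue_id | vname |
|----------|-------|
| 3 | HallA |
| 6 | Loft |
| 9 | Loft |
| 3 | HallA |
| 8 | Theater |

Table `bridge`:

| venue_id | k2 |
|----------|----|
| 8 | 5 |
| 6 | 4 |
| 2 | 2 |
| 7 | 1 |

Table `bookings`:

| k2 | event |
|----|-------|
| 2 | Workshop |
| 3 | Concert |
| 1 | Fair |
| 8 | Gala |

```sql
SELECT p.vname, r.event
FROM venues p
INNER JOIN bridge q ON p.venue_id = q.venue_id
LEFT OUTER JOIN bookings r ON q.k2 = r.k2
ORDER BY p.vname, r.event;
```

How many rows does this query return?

2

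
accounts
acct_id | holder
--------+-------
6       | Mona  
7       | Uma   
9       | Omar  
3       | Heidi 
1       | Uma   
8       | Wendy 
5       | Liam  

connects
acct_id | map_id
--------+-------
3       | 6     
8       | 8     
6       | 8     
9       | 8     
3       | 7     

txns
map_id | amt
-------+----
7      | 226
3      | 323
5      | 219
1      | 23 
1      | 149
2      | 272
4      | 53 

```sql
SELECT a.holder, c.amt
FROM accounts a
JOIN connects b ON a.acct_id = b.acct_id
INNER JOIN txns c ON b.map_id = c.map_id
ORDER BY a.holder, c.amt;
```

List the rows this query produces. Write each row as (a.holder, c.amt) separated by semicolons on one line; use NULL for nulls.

(Heidi, 226)

Step 1 — a INNER JOIN b on acct_id → 5 row(s).
Then INNER JOIN `txns c` on map_id: keep only rows whose b.map_id appears in c.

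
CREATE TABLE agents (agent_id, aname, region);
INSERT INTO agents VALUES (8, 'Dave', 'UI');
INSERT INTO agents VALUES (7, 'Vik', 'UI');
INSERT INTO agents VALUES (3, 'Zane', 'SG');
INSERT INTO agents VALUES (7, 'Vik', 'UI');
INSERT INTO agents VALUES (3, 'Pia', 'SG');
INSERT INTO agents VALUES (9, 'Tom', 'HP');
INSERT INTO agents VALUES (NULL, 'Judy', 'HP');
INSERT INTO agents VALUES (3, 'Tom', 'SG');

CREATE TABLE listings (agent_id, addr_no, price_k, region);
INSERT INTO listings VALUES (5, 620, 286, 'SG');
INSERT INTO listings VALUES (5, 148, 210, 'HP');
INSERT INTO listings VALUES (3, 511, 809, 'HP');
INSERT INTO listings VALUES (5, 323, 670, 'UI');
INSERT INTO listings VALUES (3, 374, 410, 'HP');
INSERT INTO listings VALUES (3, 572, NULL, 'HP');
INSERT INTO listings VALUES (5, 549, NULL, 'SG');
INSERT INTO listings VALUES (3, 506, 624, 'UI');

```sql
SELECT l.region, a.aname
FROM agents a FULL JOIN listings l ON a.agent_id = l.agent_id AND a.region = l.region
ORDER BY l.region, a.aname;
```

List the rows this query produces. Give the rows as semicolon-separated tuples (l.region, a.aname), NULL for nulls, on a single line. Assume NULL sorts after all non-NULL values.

(HP, NULL); (HP, NULL); (HP, NULL); (HP, NULL); (SG, NULL); (SG, NULL); (UI, NULL); (UI, NULL); (NULL, Dave); (NULL, Judy); (NULL, Pia); (NULL, Tom); (NULL, Tom); (NULL, Vik); (NULL, Vik); (NULL, Zane)

FULL OUTER JOIN keeps every row from both sides; unmatched rows get NULL for the other side's columns.
Matching on a.agent_id = l.agent_id AND a.region = l.region. A NULL in a compared column never satisfies the condition.
Matched pairs: 0; unmatched a rows kept: 8; unmatched l rows kept: 8.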